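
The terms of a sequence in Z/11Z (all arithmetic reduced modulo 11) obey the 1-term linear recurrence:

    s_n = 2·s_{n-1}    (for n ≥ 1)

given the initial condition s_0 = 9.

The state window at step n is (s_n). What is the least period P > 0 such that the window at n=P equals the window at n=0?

10

n=0: window = (9)
n=1: window = (7)
n=2: window = (3)
n=3: window = (6)
n=4: window = (1)
n=5: window = (2)
n=6: window = (4)
n=7: window = (8)
n=8: window = (5)
n=9: window = (10)
n=10: window = (9)
window at n=10 equals window at n=0 → period = 10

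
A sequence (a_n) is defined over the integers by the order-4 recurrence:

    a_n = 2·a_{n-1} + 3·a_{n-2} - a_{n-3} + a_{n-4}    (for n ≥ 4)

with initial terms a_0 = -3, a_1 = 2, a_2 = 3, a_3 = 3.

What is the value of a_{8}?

a_4 = 2·3 + 3·3 + -1·2 + 1·-3 = 10
a_5 = 2·10 + 3·3 + -1·3 + 1·2 = 28
a_6 = 2·28 + 3·10 + -1·3 + 1·3 = 86
a_7 = 2·86 + 3·28 + -1·10 + 1·3 = 249
a_8 = 2·249 + 3·86 + -1·28 + 1·10 = 738

738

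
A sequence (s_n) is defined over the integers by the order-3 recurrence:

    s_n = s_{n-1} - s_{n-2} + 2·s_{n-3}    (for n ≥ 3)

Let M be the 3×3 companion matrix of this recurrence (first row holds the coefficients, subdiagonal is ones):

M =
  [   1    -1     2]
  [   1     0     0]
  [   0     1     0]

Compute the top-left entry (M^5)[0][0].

(M^5)[0][0] is the top entry after applying M 5 times to the unit state (1, 0, 0). Equivalently it is h_{7} for the auxiliary sequence (h_n) obeying the same recurrence with h_2 = 1 and h_i = 0 for 0 ≤ i < 2:
h_3 = 1·1 + -1·0 + 2·0 = 1
h_4 = 1·1 + -1·1 + 2·0 = 0
h_5 = 1·0 + -1·1 + 2·1 = 1
h_6 = 1·1 + -1·0 + 2·1 = 3
h_7 = 1·3 + -1·1 + 2·0 = 2

2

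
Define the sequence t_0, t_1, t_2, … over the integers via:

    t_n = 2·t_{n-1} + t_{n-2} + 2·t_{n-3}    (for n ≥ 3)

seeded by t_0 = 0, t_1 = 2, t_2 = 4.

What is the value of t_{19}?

t_3 = 2·4 + 1·2 + 2·0 = 10
t_4 = 2·10 + 1·4 + 2·2 = 28
t_5 = 2·28 + 1·10 + 2·4 = 74
t_6 = 2·74 + 1·28 + 2·10 = 196
t_7 = 2·196 + 1·74 + 2·28 = 522
t_8 = 2·522 + 1·196 + 2·74 = 1388
t_9 = 2·1388 + 1·522 + 2·196 = 3690
t_10 = 2·3690 + 1·1388 + 2·522 = 9812
t_11 = 2·9812 + 1·3690 + 2·1388 = 26090
t_12 = 2·26090 + 1·9812 + 2·3690 = 69372
t_13 = 2·69372 + 1·26090 + 2·9812 = 184458
t_14 = 2·184458 + 1·69372 + 2·26090 = 490468
t_15 = 2·490468 + 1·184458 + 2·69372 = 1304138
t_16 = 2·1304138 + 1·490468 + 2·184458 = 3467660
t_17 = 2·3467660 + 1·1304138 + 2·490468 = 9220394
t_18 = 2·9220394 + 1·3467660 + 2·1304138 = 24516724
t_19 = 2·24516724 + 1·9220394 + 2·3467660 = 65189162

65189162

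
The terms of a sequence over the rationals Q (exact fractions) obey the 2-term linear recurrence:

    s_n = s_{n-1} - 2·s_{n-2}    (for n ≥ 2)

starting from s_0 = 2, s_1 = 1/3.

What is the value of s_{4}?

3

s_2 = 1·1/3 + -2·2 = -11/3
s_3 = 1·-11/3 + -2·1/3 = -13/3
s_4 = 1·-13/3 + -2·-11/3 = 3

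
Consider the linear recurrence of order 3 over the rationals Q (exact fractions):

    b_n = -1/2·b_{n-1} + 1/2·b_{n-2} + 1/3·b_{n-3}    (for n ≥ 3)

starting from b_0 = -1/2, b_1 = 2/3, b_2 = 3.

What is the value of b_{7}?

b_3 = -1/2·3 + 1/2·2/3 + 1/3·-1/2 = -4/3
b_4 = -1/2·-4/3 + 1/2·3 + 1/3·2/3 = 43/18
b_5 = -1/2·43/18 + 1/2·-4/3 + 1/3·3 = -31/36
b_6 = -1/2·-31/36 + 1/2·43/18 + 1/3·-4/3 = 85/72
b_7 = -1/2·85/72 + 1/2·-31/36 + 1/3·43/18 = -97/432

-97/432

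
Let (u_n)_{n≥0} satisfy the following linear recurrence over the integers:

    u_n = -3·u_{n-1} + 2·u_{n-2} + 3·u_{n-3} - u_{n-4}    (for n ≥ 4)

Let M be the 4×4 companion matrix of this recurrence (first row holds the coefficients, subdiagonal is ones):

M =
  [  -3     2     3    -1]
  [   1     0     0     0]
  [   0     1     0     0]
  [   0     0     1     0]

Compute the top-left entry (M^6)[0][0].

1309

(M^6)[0][0] is the top entry after applying M 6 times to the unit state (1, 0, 0, 0). Equivalently it is h_{9} for the auxiliary sequence (h_n) obeying the same recurrence with h_3 = 1 and h_i = 0 for 0 ≤ i < 3:
h_4 = -3·1 + 2·0 + 3·0 + -1·0 = -3
h_5 = -3·-3 + 2·1 + 3·0 + -1·0 = 11
h_6 = -3·11 + 2·-3 + 3·1 + -1·0 = -36
h_7 = -3·-36 + 2·11 + 3·-3 + -1·1 = 120
h_8 = -3·120 + 2·-36 + 3·11 + -1·-3 = -396
h_9 = -3·-396 + 2·120 + 3·-36 + -1·11 = 1309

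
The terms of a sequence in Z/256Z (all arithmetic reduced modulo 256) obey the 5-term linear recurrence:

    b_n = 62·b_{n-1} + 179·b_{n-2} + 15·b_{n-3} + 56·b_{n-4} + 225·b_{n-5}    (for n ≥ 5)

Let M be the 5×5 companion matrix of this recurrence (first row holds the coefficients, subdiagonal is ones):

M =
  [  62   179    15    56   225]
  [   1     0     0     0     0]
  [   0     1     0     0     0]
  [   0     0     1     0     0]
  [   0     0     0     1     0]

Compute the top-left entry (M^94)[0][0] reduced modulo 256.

160

(M^94)[0][0] is the top entry after applying M 94 times to the unit state (1, 0, 0, 0, 0). Equivalently it is h_{98} for the auxiliary sequence (h_n) obeying the same recurrence with h_4 = 1 and h_i = 0 for 0 ≤ i < 4:
h_5 = 62·1 + 179·0 + 15·0 + 56·0 + 225·0 = 62
h_6 = 62·62 + 179·1 + 15·0 + 56·0 + 225·0 = 183
h_7 = 62·183 + 179·62 + 15·1 + 56·0 + 225·0 = 187
h_8 = 62·187 + 179·183 + 15·62 + 56·1 + 225·0 = 25
h_9 = 62·25 + 179·187 + 15·183 + 56·62 + 225·1 = 249
h_10 = 62·249 + 179·25 + 15·187 + 56·183 + 225·62 = 68
Continuing the recurrence:
  h_11 = 201;  h_12 = 164;  h_13 = 176;  h_14 = 204;  h_15 = 208;  h_16 = 221
  h_17 = 142;  h_18 = 107;  h_19 = 243;  h_20 = 37;  h_21 = 113;  h_22 = 176
  h_23 = 1;  h_24 = 152;  h_25 = 16;  h_26 = 8;  h_27 = 240;  h_28 = 201
  h_29 = 14;  h_30 = 207;  h_31 = 59;  h_32 = 193;  h_33 = 217;  h_34 = 140
  h_35 = 201;  h_36 = 92;  h_37 = 32;  h_38 = 52;  h_39 = 96;  h_40 = 69
  h_41 = 190;  h_42 = 99;  h_43 = 147;  h_44 = 109;  h_45 = 49;  h_46 = 88
  h_47 = 33;  h_48 = 112;  h_49 = 224;  h_50 = 208;  h_51 = 32;  h_52 = 209
  h_53 = 158;  h_54 = 167;  h_55 = 251;  h_56 = 169;  h_57 = 121;  h_58 = 148
  h_59 = 9;  h_60 = 84;  h_61 = 80;  h_62 = 92;  h_63 = 48;  h_64 = 237
  h_65 = 174;  h_66 = 27;  h_67 = 115;  h_68 = 245;  h_69 = 177;  h_70 = 192
  h_71 = 129;  h_72 = 136;  h_73 = 112;  h_74 = 88;  h_75 = 144;  h_76 = 25
  h_77 = 238;  h_78 = 63;  h_79 = 251;  h_80 = 209;  h_81 = 217;  h_82 = 92
  h_83 = 137;  h_84 = 140;  h_85 = 64;  h_86 = 68;  h_87 = 64;  h_88 = 213
  h_89 = 94;  h_90 = 147;  h_91 = 147;  h_92 = 189;  h_93 = 241;  h_94 = 232
  h_95 = 33;  h_96 = 224
h_97 = 62·224 + 179·33 + 15·232 + 56·241 + 225·189 = 192
h_98 = 62·192 + 179·224 + 15·33 + 56·232 + 225·241 = 160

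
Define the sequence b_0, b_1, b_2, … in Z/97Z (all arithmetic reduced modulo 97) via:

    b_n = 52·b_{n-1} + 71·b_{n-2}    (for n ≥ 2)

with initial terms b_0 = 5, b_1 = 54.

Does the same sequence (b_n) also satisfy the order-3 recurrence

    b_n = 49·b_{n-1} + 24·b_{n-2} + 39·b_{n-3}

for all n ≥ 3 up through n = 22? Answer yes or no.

Terms b_0..b_22: 5, 54, 59, 15, 22, 75, 30, 95, 86, 62, 18, 3, 76, 91, 40, 5, 93, 50, 85, 16, 77, 96, 80
n=3: candidate gives 17, actual b_3 = 15 ✗

no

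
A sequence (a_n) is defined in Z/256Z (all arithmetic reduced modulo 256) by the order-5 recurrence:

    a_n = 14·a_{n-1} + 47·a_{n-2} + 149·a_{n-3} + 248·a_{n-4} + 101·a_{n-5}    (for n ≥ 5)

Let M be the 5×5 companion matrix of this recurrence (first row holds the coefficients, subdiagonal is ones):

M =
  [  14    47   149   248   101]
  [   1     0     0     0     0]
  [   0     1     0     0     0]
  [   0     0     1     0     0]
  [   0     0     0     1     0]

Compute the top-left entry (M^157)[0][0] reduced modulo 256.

(M^157)[0][0] is the top entry after applying M 157 times to the unit state (1, 0, 0, 0, 0). Equivalently it is h_{161} for the auxiliary sequence (h_n) obeying the same recurrence with h_4 = 1 and h_i = 0 for 0 ≤ i < 4:
h_5 = 14·1 + 47·0 + 149·0 + 248·0 + 101·0 = 14
h_6 = 14·14 + 47·1 + 149·0 + 248·0 + 101·0 = 243
h_7 = 14·243 + 47·14 + 149·1 + 248·0 + 101·0 = 113
h_8 = 14·113 + 47·243 + 149·14 + 248·1 + 101·0 = 233
h_9 = 14·233 + 47·113 + 149·243 + 248·14 + 101·1 = 225
h_10 = 14·225 + 47·233 + 149·113 + 248·243 + 101·14 = 200
Continuing the recurrence:
  h_11 = 51;  h_12 = 196;  h_13 = 98;  h_14 = 140;  h_15 = 10;  h_16 = 73
  h_17 = 148;  h_18 = 155;  h_19 = 15;  h_20 = 21;  h_21 = 75;  h_22 = 60
  h_23 = 245;  h_24 = 84;  h_25 = 112;  h_26 = 220;  h_27 = 128;  h_28 = 157
  h_29 = 198;  h_30 = 119;  h_31 = 9;  h_32 = 45;  h_33 = 33;  h_34 = 180
  h_35 = 195;  h_36 = 16;  h_37 = 42;  h_38 = 32;  h_39 = 178;  h_40 = 125
  h_41 = 36;  h_42 = 23;  h_43 = 175;  h_44 = 17;  h_45 = 163;  h_46 = 96
  h_47 = 173;  h_48 = 120;  h_49 = 208;  h_50 = 104;  h_51 = 48;  h_52 = 73
  h_53 = 46;  h_54 = 171;  h_55 = 209;  h_56 = 65;  h_57 = 209;  h_58 = 208
  h_59 = 131;  h_60 = 108;  h_61 = 34;  h_62 = 228;  h_63 = 138;  h_64 = 129
  h_65 = 164;  h_66 = 67;  h_67 = 127;  h_68 = 29;  h_69 = 171;  h_70 = 52
  h_71 = 149;  h_72 = 108;  h_73 = 160;  h_74 = 36;  h_75 = 16;  h_76 = 5
  h_77 = 198;  h_78 = 15;  h_79 = 201;  h_80 = 37;  h_81 = 113;  h_82 = 156
  h_83 = 115;  h_84 = 216;  h_85 = 202;  h_86 = 88;  h_87 = 146;  h_88 = 85
  h_89 = 148;  h_90 = 159;  h_91 = 127;  h_92 = 57;  h_93 = 227;  h_94 = 56
  h_95 = 173;  h_96 = 48;  h_97 = 96;  h_98 = 144;  h_99 = 32;  h_100 = 209
  h_101 = 14;  h_102 = 35;  h_103 = 241;  h_104 = 217;  h_105 = 129;  h_106 = 152
  h_107 = 147;  h_108 = 84;  h_109 = 162;  h_110 = 252;  h_111 = 202;  h_112 = 249
  h_113 = 116;  h_114 = 171;  h_115 = 175;  h_116 = 101;  h_117 = 203;  h_118 = 236
  h_119 = 245;  h_120 = 196;  h_121 = 144;  h_122 = 44;  h_123 = 96;  h_124 = 173
  h_125 = 134;  h_126 = 103;  h_127 = 73;  h_128 = 93;  h_129 = 129;  h_130 = 68
  h_131 = 227;  h_132 = 224;  h_133 = 42;  h_134 = 80;  h_135 = 50;  h_136 = 109
  h_137 = 196;  h_138 = 231;  h_139 = 15;  h_140 = 161;  h_141 = 227;  h_142 = 208
  h_143 = 109;  h_144 = 40;  h_145 = 176;  h_146 = 120;  h_147 = 208;  h_148 = 153
  h_149 = 174;  h_150 = 91;  h_151 = 209;  h_152 = 177;  h_153 = 241;  h_154 = 32
  h_155 = 99;  h_156 = 124;  h_157 = 226;  h_158 = 212;  h_159 = 202
h_160 = 14·202 + 47·212 + 149·226 + 248·124 + 101·99 = 177
h_161 = 14·177 + 47·202 + 149·212 + 248·226 + 101·124 = 4

4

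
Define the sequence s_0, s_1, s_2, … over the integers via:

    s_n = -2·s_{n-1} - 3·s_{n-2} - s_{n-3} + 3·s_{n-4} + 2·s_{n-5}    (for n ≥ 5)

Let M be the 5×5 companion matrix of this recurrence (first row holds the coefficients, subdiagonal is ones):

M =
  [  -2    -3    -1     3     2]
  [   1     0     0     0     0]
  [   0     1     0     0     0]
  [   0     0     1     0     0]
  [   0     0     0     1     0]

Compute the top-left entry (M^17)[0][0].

-1853

(M^17)[0][0] is the top entry after applying M 17 times to the unit state (1, 0, 0, 0, 0). Equivalently it is h_{21} for the auxiliary sequence (h_n) obeying the same recurrence with h_4 = 1 and h_i = 0 for 0 ≤ i < 4:
h_5 = -2·1 + -3·0 + -1·0 + 3·0 + 2·0 = -2
h_6 = -2·-2 + -3·1 + -1·0 + 3·0 + 2·0 = 1
h_7 = -2·1 + -3·-2 + -1·1 + 3·0 + 2·0 = 3
h_8 = -2·3 + -3·1 + -1·-2 + 3·1 + 2·0 = -4
h_9 = -2·-4 + -3·3 + -1·1 + 3·-2 + 2·1 = -6
h_10 = -2·-6 + -3·-4 + -1·3 + 3·1 + 2·-2 = 20
h_11 = -2·20 + -3·-6 + -1·-4 + 3·3 + 2·1 = -7
h_12 = -2·-7 + -3·20 + -1·-6 + 3·-4 + 2·3 = -46
h_13 = -2·-46 + -3·-7 + -1·20 + 3·-6 + 2·-4 = 67
h_14 = -2·67 + -3·-46 + -1·-7 + 3·20 + 2·-6 = 59
h_15 = -2·59 + -3·67 + -1·-46 + 3·-7 + 2·20 = -254
h_16 = -2·-254 + -3·59 + -1·67 + 3·-46 + 2·-7 = 112
h_17 = -2·112 + -3·-254 + -1·59 + 3·67 + 2·-46 = 588
h_18 = -2·588 + -3·112 + -1·-254 + 3·59 + 2·67 = -947
h_19 = -2·-947 + -3·588 + -1·112 + 3·-254 + 2·59 = -626
h_20 = -2·-626 + -3·-947 + -1·588 + 3·112 + 2·-254 = 3333
h_21 = -2·3333 + -3·-626 + -1·-947 + 3·588 + 2·112 = -1853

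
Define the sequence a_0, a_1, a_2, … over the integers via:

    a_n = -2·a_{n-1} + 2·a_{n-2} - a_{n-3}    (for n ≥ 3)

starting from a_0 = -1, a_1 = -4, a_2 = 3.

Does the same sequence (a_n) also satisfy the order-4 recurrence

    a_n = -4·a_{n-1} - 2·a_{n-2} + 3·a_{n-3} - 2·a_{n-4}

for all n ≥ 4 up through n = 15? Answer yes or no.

yes

Terms a_0..a_15: -1, -4, 3, -13, 36, -101, 287, -812, 2299, -6509, 18428, -52173, 147711, -418196, 1183987, -3352077
n=4: candidate gives 36, actual a_4 = 36 ✓
n=5: candidate gives -101, actual a_5 = -101 ✓
n=6: candidate gives 287, actual a_6 = 287 ✓
n=7: candidate gives -812, actual a_7 = -812 ✓
n=8: candidate gives 2299, actual a_8 = 2299 ✓
n=9: candidate gives -6509, actual a_9 = -6509 ✓
n=10: candidate gives 18428, actual a_10 = 18428 ✓
n=11: candidate gives -52173, actual a_11 = -52173 ✓
n=12: candidate gives 147711, actual a_12 = 147711 ✓
n=13: candidate gives -418196, actual a_13 = -418196 ✓
n=14: candidate gives 1183987, actual a_14 = 1183987 ✓
n=15: candidate gives -3352077, actual a_15 = -3352077 ✓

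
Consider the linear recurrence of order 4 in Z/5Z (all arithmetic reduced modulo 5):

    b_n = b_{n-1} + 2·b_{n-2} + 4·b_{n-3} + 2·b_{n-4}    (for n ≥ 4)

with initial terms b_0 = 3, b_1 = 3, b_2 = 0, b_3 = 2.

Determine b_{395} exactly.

b_4 = 1·2 + 2·0 + 4·3 + 2·3 = 0
b_5 = 1·0 + 2·2 + 4·0 + 2·3 = 0
b_6 = 1·0 + 2·0 + 4·2 + 2·0 = 3
b_7 = 1·3 + 2·0 + 4·0 + 2·2 = 2
b_8 = 1·2 + 2·3 + 4·0 + 2·0 = 3
b_9 = 1·3 + 2·2 + 4·3 + 2·0 = 4
b_10 = 1·4 + 2·3 + 4·2 + 2·3 = 4
b_11 = 1·4 + 2·4 + 4·3 + 2·2 = 3
b_12 = 1·3 + 2·4 + 4·4 + 2·3 = 3
b_13 = 1·3 + 2·3 + 4·4 + 2·4 = 3
b_14 = 1·3 + 2·3 + 4·3 + 2·4 = 4
b_15 = 1·4 + 2·3 + 4·3 + 2·3 = 3
b_16 = 1·3 + 2·4 + 4·3 + 2·3 = 4
b_17 = 1·4 + 2·3 + 4·4 + 2·3 = 2
b_18 = 1·2 + 2·4 + 4·3 + 2·4 = 0
b_19 = 1·0 + 2·2 + 4·4 + 2·3 = 1
b_20 = 1·1 + 2·0 + 4·2 + 2·4 = 2
b_21 = 1·2 + 2·1 + 4·0 + 2·2 = 3
b_22 = 1·3 + 2·2 + 4·1 + 2·0 = 1
b_23 = 1·1 + 2·3 + 4·2 + 2·1 = 2
b_24 = 1·2 + 2·1 + 4·3 + 2·2 = 0
b_25 = 1·0 + 2·2 + 4·1 + 2·3 = 4
b_26 = 1·4 + 2·0 + 4·2 + 2·1 = 4
b_27 = 1·4 + 2·4 + 4·0 + 2·2 = 1
b_28 = 1·1 + 2·4 + 4·4 + 2·0 = 0
b_29 = 1·0 + 2·1 + 4·4 + 2·4 = 1
b_30 = 1·1 + 2·0 + 4·1 + 2·4 = 3
b_31 = 1·3 + 2·1 + 4·0 + 2·1 = 2
b_32 = 1·2 + 2·3 + 4·1 + 2·0 = 2
b_33 = 1·2 + 2·2 + 4·3 + 2·1 = 0
b_34 = 1·0 + 2·2 + 4·2 + 2·3 = 3
b_35 = 1·3 + 2·0 + 4·2 + 2·2 = 0
b_36 = 1·0 + 2·3 + 4·0 + 2·2 = 0
b_37 = 1·0 + 2·0 + 4·3 + 2·0 = 2
b_38 = 1·2 + 2·0 + 4·0 + 2·3 = 3
b_39 = 1·3 + 2·2 + 4·0 + 2·0 = 2
b_40 = 1·2 + 2·3 + 4·2 + 2·0 = 1
b_41 = 1·1 + 2·2 + 4·3 + 2·2 = 1
b_42 = 1·1 + 2·1 + 4·2 + 2·3 = 2
b_43 = 1·2 + 2·1 + 4·1 + 2·2 = 2
b_44 = 1·2 + 2·2 + 4·1 + 2·1 = 2
b_45 = 1·2 + 2·2 + 4·2 + 2·1 = 1
b_46 = 1·1 + 2·2 + 4·2 + 2·2 = 2
b_47 = 1·2 + 2·1 + 4·2 + 2·2 = 1
b_48 = 1·1 + 2·2 + 4·1 + 2·2 = 3
b_49 = 1·3 + 2·1 + 4·2 + 2·1 = 0
b_50 = 1·0 + 2·3 + 4·1 + 2·2 = 4
b_51 = 1·4 + 2·0 + 4·3 + 2·1 = 3
b_52 = 1·3 + 2·4 + 4·0 + 2·3 = 2
b_53 = 1·2 + 2·3 + 4·4 + 2·0 = 4
b_54 = 1·4 + 2·2 + 4·3 + 2·4 = 3
b_55 = 1·3 + 2·4 + 4·2 + 2·3 = 0
b_56 = 1·0 + 2·3 + 4·4 + 2·2 = 1
b_57 = 1·1 + 2·0 + 4·3 + 2·4 = 1
b_58 = 1·1 + 2·1 + 4·0 + 2·3 = 4
b_59 = 1·4 + 2·1 + 4·1 + 2·0 = 0
b_60 = 1·0 + 2·4 + 4·1 + 2·1 = 4
b_61 = 1·4 + 2·0 + 4·4 + 2·1 = 2
b_62 = 1·2 + 2·4 + 4·0 + 2·4 = 3
b_63 = 1·3 + 2·2 + 4·4 + 2·0 = 3
b_64 = 1·3 + 2·3 + 4·2 + 2·4 = 0
b_65 = 1·0 + 2·3 + 4·3 + 2·2 = 2
(b_62, b_63, b_64, b_65) = (3, 3, 0, 2) = (b_0, b_1, b_2, b_3), so the sequence has period 62.
395 ≡ 23 (mod 62), hence b_395 = b_23 = 2.

2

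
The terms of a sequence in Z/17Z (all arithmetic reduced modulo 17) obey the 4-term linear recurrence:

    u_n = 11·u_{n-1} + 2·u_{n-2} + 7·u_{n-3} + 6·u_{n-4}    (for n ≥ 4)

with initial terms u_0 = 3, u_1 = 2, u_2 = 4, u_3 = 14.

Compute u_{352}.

7

u_4 = 11·14 + 2·4 + 7·2 + 6·3 = 7
u_5 = 11·7 + 2·14 + 7·4 + 6·2 = 9
u_6 = 11·9 + 2·7 + 7·14 + 6·4 = 14
u_7 = 11·14 + 2·9 + 7·7 + 6·14 = 16
u_8 = 11·16 + 2·14 + 7·9 + 6·7 = 3
u_9 = 11·3 + 2·16 + 7·14 + 6·9 = 13
Continuing the recurrence:
  u_10 = 5;  u_11 = 11;  u_12 = 2;  u_13 = 4;  u_14 = 2;  u_15 = 8
  u_16 = 13;  u_17 = 10;  u_18 = 0;  u_19 = 6;  u_20 = 10;  u_21 = 12
  u_22 = 7;  u_23 = 3;  u_24 = 4;  u_25 = 1;  u_26 = 14;  u_27 = 15
  u_28 = 3;  u_29 = 14;  u_30 = 9;  u_31 = 0;  u_32 = 15;  u_33 = 6
  u_34 = 14;  u_35 = 16;  u_36 = 13;  u_37 = 3;  u_38 = 0;  u_39 = 6
  u_40 = 12;  u_41 = 9;  u_42 = 12;  u_43 = 15;  u_44 = 1;  u_45 = 9
  u_46 = 6;  u_47 = 11;  u_48 = 15;  u_49 = 11;  u_50 = 9;  u_51 = 3
  u_52 = 14;  u_53 = 0;  u_54 = 1;  u_55 = 8;  u_56 = 4;  u_57 = 16
  u_58 = 8;  u_59 = 9;  u_60 = 13;  u_61 = 7;  u_62 = 10;  u_63 = 14
  u_64 = 12;  u_65 = 0;  u_66 = 12;  u_67 = 11;  u_68 = 13;  u_69 = 11
  u_70 = 7;  u_71 = 1;  u_72 = 10;  u_73 = 6;  u_74 = 16;  u_75 = 9
  u_76 = 12;  u_77 = 9;  u_78 = 10;  u_79 = 11;  u_80 = 4;  u_81 = 3
  u_82 = 8;  u_83 = 1;  u_84 = 4;  u_85 = 1;  u_86 = 6;  u_87 = 0
  u_88 = 9;  u_89 = 11;  u_90 = 5;  u_91 = 4;  u_92 = 15;  u_93 = 2
  u_94 = 8;  u_95 = 0;  u_96 = 1;  u_97 = 11;  u_98 = 1;  u_99 = 6
  u_100 = 15;  u_101 = 12;  u_102 = 6;  u_103 = 10;  u_104 = 7;  u_105 = 7
  u_106 = 10;  u_107 = 12;  u_108 = 5;  u_109 = 4;  u_110 = 11;  u_111 = 15
  u_112 = 7;  u_113 = 4;  u_114 = 8;  u_115 = 14;  u_116 = 2;  u_117 = 11
  u_118 = 16;  u_119 = 7;  u_120 = 11;  u_121 = 7;  u_122 = 6;  u_123 = 12
  u_124 = 4;  u_125 = 16;  u_126 = 15;  u_127 = 8;  u_128 = 16;  u_129 = 2
  u_130 = 13;  u_131 = 1;  u_132 = 11;  u_133 = 5;  u_134 = 9;  u_135 = 5
  u_136 = 4;  u_137 = 11;  u_138 = 14;  u_139 = 13;  u_140 = 0;  u_141 = 3
  u_142 = 4;  u_143 = 9;  u_144 = 9;  u_145 = 10;  u_146 = 11;  u_147 = 3
  u_148 = 9;  u_149 = 4;  u_150 = 13;  u_151 = 11;  u_152 = 8;  u_153 = 4
  u_154 = 11;  u_155 = 13;  u_156 = 3;  u_157 = 7;  u_158 = 2;  u_159 = 16
  u_160 = 9;  u_161 = 0;  u_162 = 6;  u_163 = 4;  u_164 = 8;  u_165 = 2
  u_166 = 0;  u_167 = 16;  u_168 = 0;  u_169 = 10;  u_170 = 1;  u_171 = 8
  u_172 = 7;  u_173 = 7;  u_174 = 0;  u_175 = 9;  u_176 = 3;  u_177 = 8
  u_178 = 4;  u_179 = 16;  u_180 = 3;  u_181 = 5;  u_182 = 10;  u_183 = 16
  u_184 = 11;  u_185 = 15;  u_186 = 2;  u_187 = 4;  u_188 = 15;  u_189 = 5
  u_190 = 6;  u_191 = 1;  u_192 = 12;  u_193 = 2;  u_194 = 4;  u_195 = 2
  u_196 = 14;  u_197 = 11;  u_198 = 0;  u_199 = 13;  u_200 = 15;  u_201 = 2
  u_202 = 7;  u_203 = 9;  u_204 = 13;  u_205 = 1;  u_206 = 6;  u_207 = 9
  u_208 = 9;  u_209 = 12;  u_210 = 11;  u_211 = 7;  u_212 = 16;  u_213 = 16
  u_214 = 0;  u_215 = 16;  u_216 = 10;  u_217 = 0;  u_218 = 13;  u_219 = 3
  u_220 = 0;  u_221 = 12;  u_222 = 10;  u_223 = 16;  u_224 = 8;  u_225 = 7
  u_226 = 10;  u_227 = 4;  u_228 = 8;  u_229 = 4;  u_230 = 12;  u_231 = 16
  u_232 = 4;  u_233 = 14;  u_234 = 6;  u_235 = 14;  u_236 = 16;  u_237 = 7
  u_238 = 5;  u_239 = 10;  u_240 = 10;  u_241 = 3;  u_242 = 0;  u_243 = 0
  u_244 = 13;  u_245 = 8;  u_246 = 12;  u_247 = 1;  u_248 = 16;  u_249 = 4
  u_250 = 2;  u_251 = 12;  u_252 = 5;  u_253 = 15;  u_254 = 16;  u_255 = 7
  u_256 = 6;  u_257 = 10;  u_258 = 12;  u_259 = 15;  u_260 = 6;  u_261 = 2
  u_262 = 7;  u_263 = 9;  u_264 = 10;  u_265 = 2;  u_266 = 11;  u_267 = 11
  u_268 = 13;  u_269 = 16;  u_270 = 5;  u_271 = 6;  u_272 = 11;  u_273 = 9
  u_274 = 6;  u_275 = 10;  u_276 = 13;  u_277 = 4;  u_278 = 6;  u_279 = 4
  u_280 = 9;  u_281 = 3;  u_282 = 13;  u_283 = 15;  u_284 = 11;  u_285 = 5
  u_286 = 5;  u_287 = 11;  u_288 = 11;  u_289 = 4;  u_290 = 3;  u_291 = 14
  u_292 = 16;  u_293 = 11;  u_294 = 14;  u_295 = 15;  u_296 = 9;  u_297 = 4
  u_298 = 13;  u_299 = 15;  u_300 = 1;  u_301 = 3;  u_302 = 14;  u_303 = 2
  u_304 = 9;  u_305 = 15;  u_306 = 9;  u_307 = 0;  u_308 = 7;  u_309 = 9
  u_310 = 14;  u_311 = 0;  u_312 = 14;  u_313 = 0;  u_314 = 10;  u_315 = 4
  u_316 = 12;  u_317 = 6;  u_318 = 8;  u_319 = 4;  u_320 = 4;  u_321 = 8
  u_322 = 2;  u_323 = 5;  u_324 = 3;  u_325 = 3;  u_326 = 1;  u_327 = 0
  u_328 = 7;  u_329 = 0;  u_330 = 3;  u_331 = 14;  u_332 = 15;  u_333 = 10
  u_334 = 1;  u_335 = 16;  u_336 = 15;  u_337 = 9;  u_338 = 9;  u_339 = 12
  u_340 = 14;  u_341 = 6;  u_342 = 11;  u_343 = 14;  u_344 = 13;  u_345 = 12
  u_346 = 16;  u_347 = 1;  u_348 = 1;  u_349 = 10;  u_350 = 11
u_351 = 11·11 + 2·10 + 7·1 + 6·1 = 1
u_352 = 11·1 + 2·11 + 7·10 + 6·1 = 7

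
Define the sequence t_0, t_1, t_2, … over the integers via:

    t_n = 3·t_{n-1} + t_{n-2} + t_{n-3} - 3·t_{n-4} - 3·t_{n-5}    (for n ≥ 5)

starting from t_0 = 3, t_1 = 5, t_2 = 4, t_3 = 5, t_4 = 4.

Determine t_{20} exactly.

t_5 = 3·4 + 1·5 + 1·4 + -3·5 + -3·3 = -3
t_6 = 3·-3 + 1·4 + 1·5 + -3·4 + -3·5 = -27
t_7 = 3·-27 + 1·-3 + 1·4 + -3·5 + -3·4 = -107
t_8 = 3·-107 + 1·-27 + 1·-3 + -3·4 + -3·5 = -378
t_9 = 3·-378 + 1·-107 + 1·-27 + -3·-3 + -3·4 = -1271
t_10 = 3·-1271 + 1·-378 + 1·-107 + -3·-27 + -3·-3 = -4208
t_11 = 3·-4208 + 1·-1271 + 1·-378 + -3·-107 + -3·-27 = -13871
t_12 = 3·-13871 + 1·-4208 + 1·-1271 + -3·-378 + -3·-107 = -45637
t_13 = 3·-45637 + 1·-13871 + 1·-4208 + -3·-1271 + -3·-378 = -150043
t_14 = 3·-150043 + 1·-45637 + 1·-13871 + -3·-4208 + -3·-1271 = -493200
t_15 = 3·-493200 + 1·-150043 + 1·-45637 + -3·-13871 + -3·-4208 = -1621043
t_16 = 3·-1621043 + 1·-493200 + 1·-150043 + -3·-45637 + -3·-13871 = -5327848
t_17 = 3·-5327848 + 1·-1621043 + 1·-493200 + -3·-150043 + -3·-45637 = -17510747
t_18 = 3·-17510747 + 1·-5327848 + 1·-1621043 + -3·-493200 + -3·-150043 = -57551403
t_19 = 3·-57551403 + 1·-17510747 + 1·-5327848 + -3·-1621043 + -3·-493200 = -189150075
t_20 = 3·-189150075 + 1·-57551403 + 1·-17510747 + -3·-5327848 + -3·-1621043 = -621665702

-621665702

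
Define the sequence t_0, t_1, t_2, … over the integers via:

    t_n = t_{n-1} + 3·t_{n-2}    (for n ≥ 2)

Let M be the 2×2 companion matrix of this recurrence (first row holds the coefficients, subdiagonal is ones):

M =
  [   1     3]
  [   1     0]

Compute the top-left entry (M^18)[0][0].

2117473

(M^18)[0][0] is the top entry after applying M 18 times to the unit state (1, 0). Equivalently it is h_{19} for the auxiliary sequence (h_n) obeying the same recurrence with h_1 = 1 and h_i = 0 for 0 ≤ i < 1:
h_2 = 1·1 + 3·0 = 1
h_3 = 1·1 + 3·1 = 4
h_4 = 1·4 + 3·1 = 7
h_5 = 1·7 + 3·4 = 19
h_6 = 1·19 + 3·7 = 40
h_7 = 1·40 + 3·19 = 97
h_8 = 1·97 + 3·40 = 217
h_9 = 1·217 + 3·97 = 508
h_10 = 1·508 + 3·217 = 1159
h_11 = 1·1159 + 3·508 = 2683
h_12 = 1·2683 + 3·1159 = 6160
h_13 = 1·6160 + 3·2683 = 14209
h_14 = 1·14209 + 3·6160 = 32689
h_15 = 1·32689 + 3·14209 = 75316
h_16 = 1·75316 + 3·32689 = 173383
h_17 = 1·173383 + 3·75316 = 399331
h_18 = 1·399331 + 3·173383 = 919480
h_19 = 1·919480 + 3·399331 = 2117473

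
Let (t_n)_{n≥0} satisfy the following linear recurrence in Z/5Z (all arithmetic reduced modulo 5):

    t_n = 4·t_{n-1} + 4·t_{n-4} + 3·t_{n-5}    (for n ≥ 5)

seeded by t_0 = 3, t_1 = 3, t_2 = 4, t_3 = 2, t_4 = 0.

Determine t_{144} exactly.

0

t_5 = 4·0 + 0·2 + 0·4 + 4·3 + 3·3 = 1
t_6 = 4·1 + 0·0 + 0·2 + 4·4 + 3·3 = 4
t_7 = 4·4 + 0·1 + 0·0 + 4·2 + 3·4 = 1
t_8 = 4·1 + 0·4 + 0·1 + 4·0 + 3·2 = 0
t_9 = 4·0 + 0·1 + 0·4 + 4·1 + 3·0 = 4
t_10 = 4·4 + 0·0 + 0·1 + 4·4 + 3·1 = 0
Continuing the recurrence:
  t_11 = 1;  t_12 = 2;  t_13 = 4;  t_14 = 3;  t_15 = 1;  t_16 = 0
  t_17 = 2;  t_18 = 2;  t_19 = 1;  t_20 = 2;  t_21 = 1;  t_22 = 3
  t_23 = 2;  t_24 = 4;  t_25 = 1;  t_26 = 4;  t_27 = 3;  t_28 = 4
  t_29 = 2;  t_30 = 2;  t_31 = 2;  t_32 = 3;  t_33 = 2;  t_34 = 2
  t_35 = 2;  t_36 = 1;  t_37 = 1;  t_38 = 3;  t_39 = 1;  t_40 = 4
  t_41 = 3;  t_42 = 2;  t_43 = 1;  t_44 = 3;  t_45 = 1;  t_46 = 1
  t_47 = 4;  t_48 = 1;  t_49 = 2;  t_50 = 0;  t_51 = 4;  t_52 = 2
  t_53 = 4;  t_54 = 2;  t_55 = 4;  t_56 = 1;  t_57 = 1;  t_58 = 4
  t_59 = 3;  t_60 = 3;  t_61 = 4;  t_62 = 0;  t_63 = 4;  t_64 = 2
  t_65 = 3;  t_66 = 4;  t_67 = 2;  t_68 = 3;  t_69 = 0;  t_70 = 0
  t_71 = 0;  t_72 = 3;  t_73 = 1;  t_74 = 4;  t_75 = 1;  t_76 = 1
  t_77 = 2;  t_78 = 2;  t_79 = 4;  t_80 = 3;  t_81 = 3;  t_82 = 1
  t_83 = 1;  t_84 = 3;  t_85 = 3;  t_86 = 0;  t_87 = 2;  t_88 = 3
  t_89 = 3;  t_90 = 1;  t_91 = 2;  t_92 = 1;  t_93 = 0;  t_94 = 3
  t_95 = 3;  t_96 = 2;  t_97 = 1;  t_98 = 1;  t_99 = 0;  t_100 = 2
  t_101 = 3;  t_102 = 4;  t_103 = 4;  t_104 = 4;  t_105 = 4;  t_106 = 1
  t_107 = 2;  t_108 = 1;  t_109 = 2;  t_110 = 4;  t_111 = 2;  t_112 = 3
  t_113 = 3;  t_114 = 4;  t_115 = 1;  t_116 = 2;  t_117 = 4;  t_118 = 1
  t_119 = 0;  t_120 = 1;  t_121 = 1;  t_122 = 0;  t_123 = 3;  t_124 = 1
  t_125 = 1;  t_126 = 2;  t_127 = 0;  t_128 = 3;  t_129 = 4;  t_130 = 2
  t_131 = 4;  t_132 = 3;  t_133 = 2;  t_134 = 3;  t_135 = 4;  t_136 = 0
  t_137 = 2;  t_138 = 1;  t_139 = 4;  t_140 = 3;  t_141 = 0;  t_142 = 0
t_143 = 4·0 + 0·0 + 0·3 + 4·4 + 3·1 = 4
t_144 = 4·4 + 0·0 + 0·0 + 4·3 + 3·4 = 0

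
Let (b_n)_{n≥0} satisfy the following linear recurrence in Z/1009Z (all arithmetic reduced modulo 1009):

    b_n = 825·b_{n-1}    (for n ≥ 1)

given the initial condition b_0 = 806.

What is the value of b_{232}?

b_1 = 825·806 = 19
b_2 = 825·19 = 540
b_3 = 825·540 = 531
b_4 = 825·531 = 169
b_5 = 825·169 = 183
b_6 = 825·183 = 634
b_7 = 825·634 = 388
b_8 = 825·388 = 247
b_9 = 825·247 = 966
b_10 = 825·966 = 849
b_11 = 825·849 = 179
b_12 = 825·179 = 361
b_13 = 825·361 = 170
b_14 = 825·170 = 1008
b_15 = 825·1008 = 184
b_16 = 825·184 = 450
b_17 = 825·450 = 947
b_18 = 825·947 = 309
b_19 = 825·309 = 657
b_20 = 825·657 = 192
b_21 = 825·192 = 996
b_22 = 825·996 = 374
b_23 = 825·374 = 805
b_24 = 825·805 = 203
b_25 = 825·203 = 990
b_26 = 825·990 = 469
b_27 = 825·469 = 478
b_28 = 825·478 = 840
b_29 = 825·840 = 826
b_30 = 825·826 = 375
b_31 = 825·375 = 621
b_32 = 825·621 = 762
b_33 = 825·762 = 43
b_34 = 825·43 = 160
b_35 = 825·160 = 830
b_36 = 825·830 = 648
b_37 = 825·648 = 839
b_38 = 825·839 = 1
b_39 = 825·1 = 825
b_40 = 825·825 = 559
b_41 = 825·559 = 62
b_42 = 825·62 = 700
b_43 = 825·700 = 352
b_44 = 825·352 = 817
b_45 = 825·817 = 13
b_46 = 825·13 = 635
b_47 = 825·635 = 204
b_48 = 825·204 = 806
(b_48) = (806) = (b_0), so the sequence has period 48.
232 ≡ 40 (mod 48), hence b_232 = b_40 = 559.

559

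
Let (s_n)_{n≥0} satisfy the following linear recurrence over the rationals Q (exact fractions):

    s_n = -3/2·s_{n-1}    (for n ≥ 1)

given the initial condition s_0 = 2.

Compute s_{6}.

s_1 = -3/2·2 = -3
s_2 = -3/2·-3 = 9/2
s_3 = -3/2·9/2 = -27/4
s_4 = -3/2·-27/4 = 81/8
s_5 = -3/2·81/8 = -243/16
s_6 = -3/2·-243/16 = 729/32

729/32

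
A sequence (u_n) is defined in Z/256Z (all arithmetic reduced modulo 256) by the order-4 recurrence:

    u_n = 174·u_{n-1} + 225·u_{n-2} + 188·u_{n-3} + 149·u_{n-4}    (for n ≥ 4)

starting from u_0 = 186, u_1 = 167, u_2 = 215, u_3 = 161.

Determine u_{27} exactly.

17

u_4 = 174·161 + 225·215 + 188·167 + 149·186 = 75
u_5 = 174·75 + 225·161 + 188·215 + 149·167 = 146
u_6 = 174·146 + 225·75 + 188·161 + 149·215 = 134
u_7 = 174·134 + 225·146 + 188·75 + 149·161 = 47
u_8 = 174·47 + 225·134 + 188·146 + 149·75 = 151
u_9 = 174·151 + 225·47 + 188·134 + 149·146 = 83
u_10 = 174·83 + 225·151 + 188·47 + 149·134 = 163
u_11 = 174·163 + 225·83 + 188·151 + 149·47 = 252
u_12 = 174·252 + 225·163 + 188·83 + 149·151 = 98
u_13 = 174·98 + 225·252 + 188·163 + 149·83 = 27
u_14 = 174·27 + 225·98 + 188·252 + 149·163 = 107
u_15 = 174·107 + 225·27 + 188·98 + 149·252 = 25
u_16 = 174·25 + 225·107 + 188·27 + 149·98 = 231
u_17 = 174·231 + 225·25 + 188·107 + 149·27 = 70
u_18 = 174·70 + 225·231 + 188·25 + 149·107 = 62
u_19 = 174·62 + 225·70 + 188·231 + 149·25 = 219
u_20 = 174·219 + 225·62 + 188·70 + 149·231 = 51
u_21 = 174·51 + 225·219 + 188·62 + 149·70 = 107
u_22 = 174·107 + 225·51 + 188·219 + 149·62 = 119
u_23 = 174·119 + 225·107 + 188·51 + 149·219 = 216
u_24 = 174·216 + 225·119 + 188·107 + 149·51 = 170
u_25 = 174·170 + 225·216 + 188·119 + 149·107 = 15
u_26 = 174·15 + 225·170 + 188·216 + 149·119 = 127
u_27 = 174·127 + 225·15 + 188·170 + 149·216 = 17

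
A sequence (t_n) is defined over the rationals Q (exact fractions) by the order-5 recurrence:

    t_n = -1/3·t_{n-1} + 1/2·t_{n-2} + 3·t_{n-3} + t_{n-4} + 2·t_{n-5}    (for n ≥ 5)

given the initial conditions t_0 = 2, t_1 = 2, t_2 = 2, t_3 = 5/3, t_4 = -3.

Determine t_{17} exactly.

282113049377/204073344

t_5 = -1/3·-3 + 1/2·5/3 + 3·2 + 1·2 + 2·2 = 83/6
t_6 = -1/3·83/6 + 1/2·-3 + 3·5/3 + 1·2 + 2·2 = 44/9
t_7 = -1/3·44/9 + 1/2·83/6 + 3·-3 + 1·5/3 + 2·2 = 211/108
t_8 = -1/3·211/108 + 1/2·44/9 + 3·83/6 + 1·-3 + 2·5/3 = 14135/324
t_9 = -1/3·14135/324 + 1/2·211/108 + 3·44/9 + 1·83/6 + 2·-3 = 17369/1944
t_10 = -1/3·17369/1944 + 1/2·14135/324 + 3·211/108 + 1·44/9 + 2·83/6 = 83473/1458
t_11 = -1/3·83473/1458 + 1/2·17369/1944 + 3·14135/324 + 1·211/108 + 2·44/9 = 4478785/34992
t_12 = -1/3·4478785/34992 + 1/2·83473/1458 + 3·17369/1944 + 1·14135/324 + 2·211/108 = 6329945/104976
t_13 = -1/3·6329945/104976 + 1/2·4478785/34992 + 3·83473/1458 + 1·17369/1944 + 2·14135/324 = 196414619/629856
t_14 = -1/3·196414619/629856 + 1/2·6329945/104976 + 3·4478785/34992 + 1·83473/1458 + 2·17369/1944 = 45504025/118098
t_15 = -1/3·45504025/118098 + 1/2·196414619/629856 + 3·6329945/104976 + 1·4478785/34992 + 2·83473/1458 = 5111803387/11337408
t_16 = -1/3·5111803387/11337408 + 1/2·45504025/118098 + 3·196414619/629856 + 1·6329945/104976 + 2·4478785/34992 = 44017604711/34012224
t_17 = -1/3·44017604711/34012224 + 1/2·5111803387/11337408 + 3·45504025/118098 + 1·196414619/629856 + 2·6329945/104976 = 282113049377/204073344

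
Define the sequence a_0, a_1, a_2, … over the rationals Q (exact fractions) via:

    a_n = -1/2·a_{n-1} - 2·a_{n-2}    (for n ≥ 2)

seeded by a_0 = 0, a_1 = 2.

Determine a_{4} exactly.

a_2 = -1/2·2 + -2·0 = -1
a_3 = -1/2·-1 + -2·2 = -7/2
a_4 = -1/2·-7/2 + -2·-1 = 15/4

15/4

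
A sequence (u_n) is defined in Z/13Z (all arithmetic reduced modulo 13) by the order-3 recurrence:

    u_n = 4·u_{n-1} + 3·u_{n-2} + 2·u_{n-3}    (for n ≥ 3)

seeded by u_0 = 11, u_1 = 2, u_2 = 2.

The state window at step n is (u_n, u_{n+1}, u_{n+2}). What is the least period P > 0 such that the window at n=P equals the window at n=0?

n=0: window = (11, 2, 2)
n=1: window = (2, 2, 10)
n=2: window = (2, 10, 11)
n=3: window = (10, 11, 0)
n=4: window = (11, 0, 1)
n=5: window = (0, 1, 0)
n=6: window = (1, 0, 3)
n=7: window = (0, 3, 1)
n=8: window = (3, 1, 0)
n=9: window = (1, 0, 9)
n=10: window = (0, 9, 12)
n=11: window = (9, 12, 10)
n=12: window = (12, 10, 3)
n=13: window = (10, 3, 1)
n=14: window = (3, 1, 7)
n=15: window = (1, 7, 11)
n=16: window = (7, 11, 2)
n=17: window = (11, 2, 3)
n=18: window = (2, 3, 1)
n=19: window = (3, 1, 4)
n=20: window = (1, 4, 12)
n=21: window = (4, 12, 10)
n=22: window = (12, 10, 6)
n=23: window = (10, 6, 0)
n=24: window = (6, 0, 12)
n=25: window = (0, 12, 8)
n=26: window = (12, 8, 3)
n=27: window = (8, 3, 8)
n=28: window = (3, 8, 5)
n=29: window = (8, 5, 11)
n=30: window = (5, 11, 10)
n=31: window = (11, 10, 5)
n=32: window = (10, 5, 7)
n=33: window = (5, 7, 11)
n=34: window = (7, 11, 10)
n=35: window = (11, 10, 9)
n=36: window = (10, 9, 10)
n=37: window = (9, 10, 9)
n=38: window = (10, 9, 6)
n=39: window = (9, 6, 6)
n=40: window = (6, 6, 8)
…
n=82: window = (5, 0, 11)
n=83: window = (0, 11, 2)
n=84: window = (11, 2, 2)
window at n=84 equals window at n=0 → period = 84

84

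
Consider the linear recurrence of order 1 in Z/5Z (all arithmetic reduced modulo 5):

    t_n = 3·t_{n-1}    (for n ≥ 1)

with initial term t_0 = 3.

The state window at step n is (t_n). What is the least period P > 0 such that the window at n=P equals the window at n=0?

n=0: window = (3)
n=1: window = (4)
n=2: window = (2)
n=3: window = (1)
n=4: window = (3)
window at n=4 equals window at n=0 → period = 4

4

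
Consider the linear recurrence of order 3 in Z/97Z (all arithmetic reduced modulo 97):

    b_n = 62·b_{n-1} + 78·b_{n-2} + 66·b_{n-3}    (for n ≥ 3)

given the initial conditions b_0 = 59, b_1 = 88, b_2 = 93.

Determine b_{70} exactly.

34

b_3 = 62·93 + 78·88 + 66·59 = 34
b_4 = 62·34 + 78·93 + 66·88 = 38
b_5 = 62·38 + 78·34 + 66·93 = 88
b_6 = 62·88 + 78·38 + 66·34 = 91
b_7 = 62·91 + 78·88 + 66·38 = 76
b_8 = 62·76 + 78·91 + 66·88 = 61
b_9 = 62·61 + 78·76 + 66·91 = 2
b_10 = 62·2 + 78·61 + 66·76 = 4
b_11 = 62·4 + 78·2 + 66·61 = 65
b_12 = 62·65 + 78·4 + 66·2 = 12
b_13 = 62·12 + 78·65 + 66·4 = 64
b_14 = 62·64 + 78·12 + 66·65 = 76
b_15 = 62·76 + 78·64 + 66·12 = 20
b_16 = 62·20 + 78·76 + 66·64 = 43
b_17 = 62·43 + 78·20 + 66·76 = 27
b_18 = 62·27 + 78·43 + 66·20 = 43
b_19 = 62·43 + 78·27 + 66·43 = 44
b_20 = 62·44 + 78·43 + 66·27 = 7
b_21 = 62·7 + 78·44 + 66·43 = 11
b_22 = 62·11 + 78·7 + 66·44 = 58
b_23 = 62·58 + 78·11 + 66·7 = 66
b_24 = 62·66 + 78·58 + 66·11 = 30
b_25 = 62·30 + 78·66 + 66·58 = 69
b_26 = 62·69 + 78·30 + 66·66 = 13
b_27 = 62·13 + 78·69 + 66·30 = 20
b_28 = 62·20 + 78·13 + 66·69 = 18
b_29 = 62·18 + 78·20 + 66·13 = 42
b_30 = 62·42 + 78·18 + 66·20 = 90
b_31 = 62·90 + 78·42 + 66·18 = 53
b_32 = 62·53 + 78·90 + 66·42 = 80
b_33 = 62·80 + 78·53 + 66·90 = 96
b_34 = 62·96 + 78·80 + 66·53 = 73
b_35 = 62·73 + 78·96 + 66·80 = 28
b_36 = 62·28 + 78·73 + 66·96 = 89
b_37 = 62·89 + 78·28 + 66·73 = 7
b_38 = 62·7 + 78·89 + 66·28 = 9
b_39 = 62·9 + 78·7 + 66·89 = 91
b_40 = 62·91 + 78·9 + 66·7 = 16
b_41 = 62·16 + 78·91 + 66·9 = 51
b_42 = 62·51 + 78·16 + 66·91 = 37
b_43 = 62·37 + 78·51 + 66·16 = 53
b_44 = 62·53 + 78·37 + 66·51 = 32
b_45 = 62·32 + 78·53 + 66·37 = 24
b_46 = 62·24 + 78·32 + 66·53 = 13
b_47 = 62·13 + 78·24 + 66·32 = 37
b_48 = 62·37 + 78·13 + 66·24 = 42
b_49 = 62·42 + 78·37 + 66·13 = 43
b_50 = 62·43 + 78·42 + 66·37 = 42
b_51 = 62·42 + 78·43 + 66·42 = 0
b_52 = 62·0 + 78·42 + 66·43 = 3
b_53 = 62·3 + 78·0 + 66·42 = 48
b_54 = 62·48 + 78·3 + 66·0 = 9
b_55 = 62·9 + 78·48 + 66·3 = 38
b_56 = 62·38 + 78·9 + 66·48 = 18
b_57 = 62·18 + 78·38 + 66·9 = 18
b_58 = 62·18 + 78·18 + 66·38 = 81
b_59 = 62·81 + 78·18 + 66·18 = 48
b_60 = 62·48 + 78·81 + 66·18 = 6
b_61 = 62·6 + 78·48 + 66·81 = 53
b_62 = 62·53 + 78·6 + 66·48 = 35
b_63 = 62·35 + 78·53 + 66·6 = 7
b_64 = 62·7 + 78·35 + 66·53 = 66
b_65 = 62·66 + 78·7 + 66·35 = 61
b_66 = 62·61 + 78·66 + 66·7 = 80
b_67 = 62·80 + 78·61 + 66·66 = 9
b_68 = 62·9 + 78·80 + 66·61 = 57
b_69 = 62·57 + 78·9 + 66·80 = 10
b_70 = 62·10 + 78·57 + 66·9 = 34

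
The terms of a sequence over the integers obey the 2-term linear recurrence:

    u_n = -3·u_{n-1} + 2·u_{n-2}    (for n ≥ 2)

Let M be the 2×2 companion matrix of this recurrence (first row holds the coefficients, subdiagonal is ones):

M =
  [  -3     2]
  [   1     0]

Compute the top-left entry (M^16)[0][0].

(M^16)[0][0] is the top entry after applying M 16 times to the unit state (1, 0). Equivalently it is h_{17} for the auxiliary sequence (h_n) obeying the same recurrence with h_1 = 1 and h_i = 0 for 0 ≤ i < 1:
h_2 = -3·1 + 2·0 = -3
h_3 = -3·-3 + 2·1 = 11
h_4 = -3·11 + 2·-3 = -39
h_5 = -3·-39 + 2·11 = 139
h_6 = -3·139 + 2·-39 = -495
h_7 = -3·-495 + 2·139 = 1763
h_8 = -3·1763 + 2·-495 = -6279
h_9 = -3·-6279 + 2·1763 = 22363
h_10 = -3·22363 + 2·-6279 = -79647
h_11 = -3·-79647 + 2·22363 = 283667
h_12 = -3·283667 + 2·-79647 = -1010295
h_13 = -3·-1010295 + 2·283667 = 3598219
h_14 = -3·3598219 + 2·-1010295 = -12815247
h_15 = -3·-12815247 + 2·3598219 = 45642179
h_16 = -3·45642179 + 2·-12815247 = -162557031
h_17 = -3·-162557031 + 2·45642179 = 578955451

578955451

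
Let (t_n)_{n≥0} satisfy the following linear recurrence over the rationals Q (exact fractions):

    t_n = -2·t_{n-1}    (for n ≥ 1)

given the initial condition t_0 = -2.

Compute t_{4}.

-32

t_1 = -2·-2 = 4
t_2 = -2·4 = -8
t_3 = -2·-8 = 16
t_4 = -2·16 = -32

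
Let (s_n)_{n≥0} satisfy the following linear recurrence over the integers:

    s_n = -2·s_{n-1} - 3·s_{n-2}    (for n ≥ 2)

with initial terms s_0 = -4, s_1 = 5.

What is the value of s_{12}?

s_2 = -2·5 + -3·-4 = 2
s_3 = -2·2 + -3·5 = -19
s_4 = -2·-19 + -3·2 = 32
s_5 = -2·32 + -3·-19 = -7
s_6 = -2·-7 + -3·32 = -82
s_7 = -2·-82 + -3·-7 = 185
s_8 = -2·185 + -3·-82 = -124
s_9 = -2·-124 + -3·185 = -307
s_10 = -2·-307 + -3·-124 = 986
s_11 = -2·986 + -3·-307 = -1051
s_12 = -2·-1051 + -3·986 = -856

-856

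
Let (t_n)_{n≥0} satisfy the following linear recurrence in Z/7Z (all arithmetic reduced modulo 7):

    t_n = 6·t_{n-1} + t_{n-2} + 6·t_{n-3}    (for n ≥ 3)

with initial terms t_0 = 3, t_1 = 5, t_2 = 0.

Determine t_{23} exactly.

t_3 = 6·0 + 1·5 + 6·3 = 2
t_4 = 6·2 + 1·0 + 6·5 = 0
t_5 = 6·0 + 1·2 + 6·0 = 2
t_6 = 6·2 + 1·0 + 6·2 = 3
t_7 = 6·3 + 1·2 + 6·0 = 6
t_8 = 6·6 + 1·3 + 6·2 = 2
t_9 = 6·2 + 1·6 + 6·3 = 1
t_10 = 6·1 + 1·2 + 6·6 = 2
t_11 = 6·2 + 1·1 + 6·2 = 4
t_12 = 6·4 + 1·2 + 6·1 = 4
t_13 = 6·4 + 1·4 + 6·2 = 5
t_14 = 6·5 + 1·4 + 6·4 = 2
t_15 = 6·2 + 1·5 + 6·4 = 6
t_16 = 6·6 + 1·2 + 6·5 = 5
t_17 = 6·5 + 1·6 + 6·2 = 6
t_18 = 6·6 + 1·5 + 6·6 = 0
t_19 = 6·0 + 1·6 + 6·5 = 1
t_20 = 6·1 + 1·0 + 6·6 = 0
t_21 = 6·0 + 1·1 + 6·0 = 1
t_22 = 6·1 + 1·0 + 6·1 = 5
t_23 = 6·5 + 1·1 + 6·0 = 3

3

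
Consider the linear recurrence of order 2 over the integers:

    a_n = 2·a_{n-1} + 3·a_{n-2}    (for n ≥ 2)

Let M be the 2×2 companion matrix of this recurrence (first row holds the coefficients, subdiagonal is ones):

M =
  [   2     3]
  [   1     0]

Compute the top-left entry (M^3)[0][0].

(M^3)[0][0] is the top entry after applying M 3 times to the unit state (1, 0). Equivalently it is h_{4} for the auxiliary sequence (h_n) obeying the same recurrence with h_1 = 1 and h_i = 0 for 0 ≤ i < 1:
h_2 = 2·1 + 3·0 = 2
h_3 = 2·2 + 3·1 = 7
h_4 = 2·7 + 3·2 = 20

20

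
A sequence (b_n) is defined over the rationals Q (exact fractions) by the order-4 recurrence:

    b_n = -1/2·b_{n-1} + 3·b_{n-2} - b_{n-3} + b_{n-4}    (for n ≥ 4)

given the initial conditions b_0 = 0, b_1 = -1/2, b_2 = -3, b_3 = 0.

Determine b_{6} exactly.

b_4 = -1/2·0 + 3·-3 + -1·-1/2 + 1·0 = -17/2
b_5 = -1/2·-17/2 + 3·0 + -1·-3 + 1·-1/2 = 27/4
b_6 = -1/2·27/4 + 3·-17/2 + -1·0 + 1·-3 = -255/8

-255/8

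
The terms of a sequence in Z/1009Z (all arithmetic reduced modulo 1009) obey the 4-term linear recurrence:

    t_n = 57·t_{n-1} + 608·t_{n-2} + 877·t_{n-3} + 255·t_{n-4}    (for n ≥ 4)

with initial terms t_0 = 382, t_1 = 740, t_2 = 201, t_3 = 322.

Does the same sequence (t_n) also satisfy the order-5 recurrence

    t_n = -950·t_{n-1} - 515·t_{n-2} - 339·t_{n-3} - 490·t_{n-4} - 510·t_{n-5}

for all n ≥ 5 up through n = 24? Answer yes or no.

Terms t_0..t_24: 382, 740, 201, 322, 41, 68, 222, 535, 465, 797, 340, 844, 814, 506, 600, 615, 818, 182, 372, 98, 620, 411, 9, 832, 349
n=5: candidate gives 68, actual t_5 = 68 ✓
n=6: candidate gives 222, actual t_6 = 222 ✓
n=7: candidate gives 535, actual t_7 = 535 ✓
n=8: candidate gives 465, actual t_8 = 465 ✓
n=9: candidate gives 797, actual t_9 = 797 ✓
n=10: candidate gives 340, actual t_10 = 340 ✓
n=11: candidate gives 844, actual t_11 = 844 ✓
n=12: candidate gives 814, actual t_12 = 814 ✓
n=13: candidate gives 506, actual t_13 = 506 ✓
n=14: candidate gives 600, actual t_14 = 600 ✓
n=15: candidate gives 615, actual t_15 = 615 ✓
n=16: candidate gives 818, actual t_16 = 818 ✓
n=17: candidate gives 182, actual t_17 = 182 ✓
n=18: candidate gives 372, actual t_18 = 372 ✓
n=19: candidate gives 98, actual t_19 = 98 ✓
n=20: candidate gives 620, actual t_20 = 620 ✓
n=21: candidate gives 411, actual t_21 = 411 ✓
n=22: candidate gives 9, actual t_22 = 9 ✓
n=23: candidate gives 832, actual t_23 = 832 ✓
n=24: candidate gives 349, actual t_24 = 349 ✓

yes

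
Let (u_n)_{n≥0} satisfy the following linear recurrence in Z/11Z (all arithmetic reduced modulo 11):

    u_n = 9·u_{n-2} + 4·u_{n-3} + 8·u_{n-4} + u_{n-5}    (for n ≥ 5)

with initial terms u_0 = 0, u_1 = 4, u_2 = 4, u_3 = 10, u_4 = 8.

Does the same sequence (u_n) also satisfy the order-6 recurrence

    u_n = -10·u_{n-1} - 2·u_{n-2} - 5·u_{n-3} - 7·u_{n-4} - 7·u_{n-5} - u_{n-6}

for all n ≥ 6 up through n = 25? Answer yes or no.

Terms u_0..u_25: 0, 4, 4, 10, 8, 6, 5, 5, 0, 0, 0, 1, 5, 9, 5, 10, 1, 0, 10, 1, 9, 6, 0, 9, 9, 6
n=6: candidate gives 5, actual u_6 = 5 ✓
n=7: candidate gives 5, actual u_7 = 5 ✓
n=8: candidate gives 0, actual u_8 = 0 ✓
n=9: candidate gives 0, actual u_9 = 0 ✓
n=10: candidate gives 0, actual u_10 = 0 ✓
n=11: candidate gives 1, actual u_11 = 1 ✓
n=12: candidate gives 5, actual u_12 = 5 ✓
n=13: candidate gives 9, actual u_13 = 9 ✓
n=14: candidate gives 5, actual u_14 = 5 ✓
n=15: candidate gives 10, actual u_15 = 10 ✓
n=16: candidate gives 1, actual u_16 = 1 ✓
n=17: candidate gives 0, actual u_17 = 0 ✓
n=18: candidate gives 10, actual u_18 = 10 ✓
n=19: candidate gives 1, actual u_19 = 1 ✓
n=20: candidate gives 9, actual u_20 = 9 ✓
n=21: candidate gives 6, actual u_21 = 6 ✓
n=22: candidate gives 0, actual u_22 = 0 ✓
n=23: candidate gives 9, actual u_23 = 9 ✓
n=24: candidate gives 9, actual u_24 = 9 ✓
n=25: candidate gives 6, actual u_25 = 6 ✓

yes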